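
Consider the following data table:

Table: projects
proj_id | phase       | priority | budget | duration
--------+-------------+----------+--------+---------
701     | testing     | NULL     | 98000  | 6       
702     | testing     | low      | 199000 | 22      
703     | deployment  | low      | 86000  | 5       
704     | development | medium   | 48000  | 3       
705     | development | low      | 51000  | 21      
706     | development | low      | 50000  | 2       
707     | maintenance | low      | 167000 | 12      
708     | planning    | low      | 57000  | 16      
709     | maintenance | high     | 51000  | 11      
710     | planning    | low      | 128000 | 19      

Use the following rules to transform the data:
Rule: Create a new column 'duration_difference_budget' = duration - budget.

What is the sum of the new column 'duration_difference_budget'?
-934883

Step 1: For each record, compute duration - budget
Example calculations:
  6 - 98000 = -97994
  22 - 199000 = -198978
  5 - 86000 = -85995
  ...
Step 2: Sum all derived values
Step 3: Total = -934883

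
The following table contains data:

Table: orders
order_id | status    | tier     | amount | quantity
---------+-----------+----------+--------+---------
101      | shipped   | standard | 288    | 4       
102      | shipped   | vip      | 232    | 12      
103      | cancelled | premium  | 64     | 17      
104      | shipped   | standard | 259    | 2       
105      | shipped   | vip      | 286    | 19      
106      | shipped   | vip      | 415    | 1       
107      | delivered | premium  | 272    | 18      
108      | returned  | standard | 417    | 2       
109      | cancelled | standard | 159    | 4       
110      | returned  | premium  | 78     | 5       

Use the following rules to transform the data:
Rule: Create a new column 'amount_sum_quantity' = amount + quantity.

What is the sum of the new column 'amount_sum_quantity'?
2554

Step 1: For each record, compute amount + quantity
Example calculations:
  288 + 4 = 292
  232 + 12 = 244
  64 + 17 = 81
  ...
Step 2: Sum all derived values
Step 3: Total = 2554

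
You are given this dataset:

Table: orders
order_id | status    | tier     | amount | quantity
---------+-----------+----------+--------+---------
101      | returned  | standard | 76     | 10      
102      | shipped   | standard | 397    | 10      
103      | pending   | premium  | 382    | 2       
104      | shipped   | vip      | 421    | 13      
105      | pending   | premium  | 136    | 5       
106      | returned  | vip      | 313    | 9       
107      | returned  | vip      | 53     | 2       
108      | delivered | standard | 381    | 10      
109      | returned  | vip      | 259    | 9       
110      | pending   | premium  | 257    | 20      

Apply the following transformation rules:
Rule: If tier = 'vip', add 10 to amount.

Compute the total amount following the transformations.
2715

Step 1: Count records where tier = 'vip': 4
Step 2: Total bonus added: 4 × 10 = 40
Step 3: Original sum of amount: 2675
Step 4: Final sum = 2675 + 40 = 2715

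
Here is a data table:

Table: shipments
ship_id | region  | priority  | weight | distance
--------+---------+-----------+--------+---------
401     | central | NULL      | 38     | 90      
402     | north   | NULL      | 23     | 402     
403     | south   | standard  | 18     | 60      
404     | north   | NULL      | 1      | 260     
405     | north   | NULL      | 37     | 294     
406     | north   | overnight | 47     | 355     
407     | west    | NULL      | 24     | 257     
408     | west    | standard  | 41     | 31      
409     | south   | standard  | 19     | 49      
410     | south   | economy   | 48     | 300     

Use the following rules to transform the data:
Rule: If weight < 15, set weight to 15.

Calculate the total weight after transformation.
310

Step 1: 1 records have weight < 15
Step 2: These records originally summed to 1
Step 3: After setting to minimum: 1 × 15 = 15
Step 4: Unaffected records sum: 295
Step 5: Final sum = 15 + 295 = 310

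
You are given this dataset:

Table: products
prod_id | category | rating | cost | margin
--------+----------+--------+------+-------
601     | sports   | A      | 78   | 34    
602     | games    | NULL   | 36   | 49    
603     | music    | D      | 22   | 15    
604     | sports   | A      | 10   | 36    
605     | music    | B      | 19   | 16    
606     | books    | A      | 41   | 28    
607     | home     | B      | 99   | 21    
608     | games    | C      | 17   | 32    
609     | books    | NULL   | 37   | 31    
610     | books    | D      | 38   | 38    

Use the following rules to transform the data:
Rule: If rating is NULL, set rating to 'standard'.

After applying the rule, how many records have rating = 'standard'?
2

Step 1: Count records where rating IS NULL
Step 2: Found 2 records with NULL rating
Step 3: These records will have rating set to 'standard'
Step 4: Records already having rating = 'standard': 0
Step 5: Answer: 2 + 0 = 2 records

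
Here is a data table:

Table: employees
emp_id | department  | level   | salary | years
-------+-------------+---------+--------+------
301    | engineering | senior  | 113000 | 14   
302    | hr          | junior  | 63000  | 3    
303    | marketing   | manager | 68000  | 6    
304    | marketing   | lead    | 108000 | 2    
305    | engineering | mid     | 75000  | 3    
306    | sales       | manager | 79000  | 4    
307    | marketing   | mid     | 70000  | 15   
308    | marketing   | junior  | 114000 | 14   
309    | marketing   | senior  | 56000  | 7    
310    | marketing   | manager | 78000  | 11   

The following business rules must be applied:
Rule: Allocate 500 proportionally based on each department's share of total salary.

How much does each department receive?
engineering: 114.08, hr: 38.23, marketing: 299.76, sales: 47.94

Step 1: Calculate total salary = 824000
Step 2: Calculate each department's proportion:
  engineering: 188000/824000 = 22.82% → 114.08
  hr: 63000/824000 = 7.65% → 38.23
  marketing: 494000/824000 = 59.95% → 299.76
  sales: 79000/824000 = 9.59% → 47.94
Step 3: Verify: sum of allocations ≈ 500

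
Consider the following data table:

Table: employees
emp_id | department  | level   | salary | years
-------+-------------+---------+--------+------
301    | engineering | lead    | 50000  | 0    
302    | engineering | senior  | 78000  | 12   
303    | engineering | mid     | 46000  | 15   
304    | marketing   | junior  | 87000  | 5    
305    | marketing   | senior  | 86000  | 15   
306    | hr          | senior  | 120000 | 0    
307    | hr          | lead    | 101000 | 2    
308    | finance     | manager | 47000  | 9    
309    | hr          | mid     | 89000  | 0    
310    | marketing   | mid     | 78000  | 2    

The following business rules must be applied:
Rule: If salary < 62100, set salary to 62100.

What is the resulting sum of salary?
825300

Step 1: 3 records have salary < 62100
Step 2: These records originally summed to 143000
Step 3: After setting to minimum: 3 × 62100 = 186300
Step 4: Unaffected records sum: 639000
Step 5: Final sum = 186300 + 639000 = 825300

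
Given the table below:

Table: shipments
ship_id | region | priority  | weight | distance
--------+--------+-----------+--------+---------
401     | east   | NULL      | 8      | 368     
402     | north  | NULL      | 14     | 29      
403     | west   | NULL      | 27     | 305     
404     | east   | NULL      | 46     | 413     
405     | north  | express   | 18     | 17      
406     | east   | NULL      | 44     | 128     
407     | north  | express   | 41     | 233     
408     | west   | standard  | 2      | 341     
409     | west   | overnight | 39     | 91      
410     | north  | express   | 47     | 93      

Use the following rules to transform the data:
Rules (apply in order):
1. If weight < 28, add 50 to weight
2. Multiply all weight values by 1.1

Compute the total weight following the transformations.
589.6

Step 1: Apply Rule 1 - Add 50 to records with weight < 28
  - 5 records affected: 69 + (5 × 50) = 319
  - Unaffected records: 217
  - Sum after Rule 1: 536
Step 2: Apply Rule 2 - Multiply all by 1.1
  - 536 × 1.1 = 589.6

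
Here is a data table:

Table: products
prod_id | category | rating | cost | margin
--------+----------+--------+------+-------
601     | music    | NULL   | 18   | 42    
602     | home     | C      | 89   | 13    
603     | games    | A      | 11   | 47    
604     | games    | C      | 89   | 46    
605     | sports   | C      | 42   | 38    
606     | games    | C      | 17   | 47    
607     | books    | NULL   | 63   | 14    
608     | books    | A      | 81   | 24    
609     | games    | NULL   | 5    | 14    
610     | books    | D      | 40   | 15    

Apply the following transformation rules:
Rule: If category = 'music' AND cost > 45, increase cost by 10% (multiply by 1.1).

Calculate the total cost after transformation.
455

Step 1: Find records where category = 'music' AND cost > 45
Step 2: 0 records match, summing to 0
Step 3: After multiplier: 0 × 1.1 = 0.0
Step 4: Unaffected records sum: 455
Step 5: Final sum = 0.0 + 455 = 455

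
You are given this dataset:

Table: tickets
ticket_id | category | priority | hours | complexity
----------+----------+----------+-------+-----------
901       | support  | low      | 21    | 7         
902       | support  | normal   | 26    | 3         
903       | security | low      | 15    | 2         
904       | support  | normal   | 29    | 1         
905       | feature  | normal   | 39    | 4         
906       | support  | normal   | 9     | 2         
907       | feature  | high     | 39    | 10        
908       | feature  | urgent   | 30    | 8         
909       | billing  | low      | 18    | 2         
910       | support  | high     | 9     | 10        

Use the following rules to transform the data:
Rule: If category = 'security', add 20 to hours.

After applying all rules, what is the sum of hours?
255

Step 1: Count records where category = 'security': 1
Step 2: Total bonus added: 1 × 20 = 20
Step 3: Original sum of hours: 235
Step 4: Final sum = 235 + 20 = 255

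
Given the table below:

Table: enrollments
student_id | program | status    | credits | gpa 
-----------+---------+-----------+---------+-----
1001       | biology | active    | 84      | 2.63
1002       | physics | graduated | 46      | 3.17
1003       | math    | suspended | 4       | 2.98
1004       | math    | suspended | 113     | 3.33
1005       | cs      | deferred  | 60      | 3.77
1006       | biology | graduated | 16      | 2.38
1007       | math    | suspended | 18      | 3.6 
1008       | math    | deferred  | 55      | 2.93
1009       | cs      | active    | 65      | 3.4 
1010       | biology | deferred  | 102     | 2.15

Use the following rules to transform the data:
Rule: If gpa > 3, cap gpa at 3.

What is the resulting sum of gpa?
28.07

Step 1: 5 records have gpa > 3
Step 2: These records originally summed to 17.27
Step 3: After capping: 5 × 3 = 15
Step 4: Unaffected records sum: 13.07
Step 5: Final sum = 15 + 13.07 = 28.07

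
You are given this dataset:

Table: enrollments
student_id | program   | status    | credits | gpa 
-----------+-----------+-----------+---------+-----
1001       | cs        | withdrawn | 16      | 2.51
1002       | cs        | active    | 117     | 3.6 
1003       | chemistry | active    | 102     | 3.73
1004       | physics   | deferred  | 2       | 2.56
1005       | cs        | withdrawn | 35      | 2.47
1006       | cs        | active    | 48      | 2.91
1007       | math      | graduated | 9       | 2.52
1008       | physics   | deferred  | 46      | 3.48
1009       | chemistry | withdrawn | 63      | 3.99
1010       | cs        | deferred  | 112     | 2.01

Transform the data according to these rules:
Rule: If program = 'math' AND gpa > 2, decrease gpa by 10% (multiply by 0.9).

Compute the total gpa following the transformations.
29.53

Step 1: Find records where program = 'math' AND gpa > 2
Step 2: 1 records match, summing to 2.52
Step 3: After multiplier: 2.52 × 0.9 = 2.27
Step 4: Unaffected records sum: 27.26
Step 5: Final sum = 2.27 + 27.26 = 29.53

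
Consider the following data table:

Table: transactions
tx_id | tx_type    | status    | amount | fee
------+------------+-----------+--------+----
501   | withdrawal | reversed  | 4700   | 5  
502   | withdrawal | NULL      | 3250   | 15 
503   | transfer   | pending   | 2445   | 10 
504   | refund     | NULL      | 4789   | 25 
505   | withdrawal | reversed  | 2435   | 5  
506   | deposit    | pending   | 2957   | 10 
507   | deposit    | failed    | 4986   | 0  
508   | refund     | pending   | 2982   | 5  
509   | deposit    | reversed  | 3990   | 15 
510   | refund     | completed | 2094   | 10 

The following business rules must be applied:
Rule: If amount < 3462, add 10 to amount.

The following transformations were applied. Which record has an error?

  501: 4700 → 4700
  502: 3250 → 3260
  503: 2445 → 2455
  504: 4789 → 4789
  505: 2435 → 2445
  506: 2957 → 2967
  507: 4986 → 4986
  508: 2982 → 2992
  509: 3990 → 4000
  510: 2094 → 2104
Record 509 has an error. The correct transformed value should be 3990, not 4000.

Step 1: Check each record against the rule
Step 2: Record 509 has amount = 3990
Step 3: Since 3990 >= 3462, the bonus should not have been applied
Step 4: Correct value = 3990, but claimed value = 4000
Conclusion: Record 509 has the error.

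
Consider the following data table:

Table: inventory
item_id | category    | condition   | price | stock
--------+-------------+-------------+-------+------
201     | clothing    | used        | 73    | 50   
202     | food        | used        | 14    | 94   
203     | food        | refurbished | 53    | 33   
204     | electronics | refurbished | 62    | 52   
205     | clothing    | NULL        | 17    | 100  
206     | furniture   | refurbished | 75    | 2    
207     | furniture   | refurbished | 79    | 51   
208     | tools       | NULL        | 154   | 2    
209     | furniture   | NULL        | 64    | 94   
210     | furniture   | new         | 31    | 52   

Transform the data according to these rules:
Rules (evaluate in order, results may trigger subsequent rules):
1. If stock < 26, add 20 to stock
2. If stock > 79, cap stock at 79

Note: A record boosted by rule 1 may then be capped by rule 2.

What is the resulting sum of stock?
519

Step 1: Apply rule 1 to records with stock < 26
  - 2 records get bonus of 20
  - Of these, 0 records then exceed 79 and get capped
Step 2: Apply rule 2 to records with stock > 79
  - 3 records (original) are capped
Step 3: Calculate final sum = 519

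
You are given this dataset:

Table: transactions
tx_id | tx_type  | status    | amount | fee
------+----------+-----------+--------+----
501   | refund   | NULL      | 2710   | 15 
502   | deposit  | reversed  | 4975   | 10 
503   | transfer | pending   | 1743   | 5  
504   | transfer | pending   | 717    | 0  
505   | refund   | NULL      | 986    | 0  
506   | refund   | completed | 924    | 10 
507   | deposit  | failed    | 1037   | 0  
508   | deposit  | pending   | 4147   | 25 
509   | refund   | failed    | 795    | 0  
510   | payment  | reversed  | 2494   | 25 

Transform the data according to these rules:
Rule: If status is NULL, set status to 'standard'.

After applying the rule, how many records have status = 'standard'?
2

Step 1: Count records where status IS NULL
Step 2: Found 2 records with NULL status
Step 3: These records will have status set to 'standard'
Step 4: Records already having status = 'standard': 0
Step 5: Answer: 2 + 0 = 2 records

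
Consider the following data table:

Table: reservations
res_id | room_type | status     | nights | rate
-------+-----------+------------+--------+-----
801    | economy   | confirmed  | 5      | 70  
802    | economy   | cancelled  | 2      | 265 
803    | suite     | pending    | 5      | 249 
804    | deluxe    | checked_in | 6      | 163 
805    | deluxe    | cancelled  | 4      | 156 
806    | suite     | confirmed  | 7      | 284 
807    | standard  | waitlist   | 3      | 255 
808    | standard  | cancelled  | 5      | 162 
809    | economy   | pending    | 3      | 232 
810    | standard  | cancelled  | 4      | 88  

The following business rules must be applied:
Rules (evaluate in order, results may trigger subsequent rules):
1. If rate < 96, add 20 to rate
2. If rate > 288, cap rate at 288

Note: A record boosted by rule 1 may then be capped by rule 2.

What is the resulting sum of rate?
1964

Step 1: Apply rule 1 to records with rate < 96
  - 2 records get bonus of 20
  - Of these, 0 records then exceed 288 and get capped
Step 2: Apply rule 2 to records with rate > 288
  - 0 records (original) are capped
Step 3: Calculate final sum = 1964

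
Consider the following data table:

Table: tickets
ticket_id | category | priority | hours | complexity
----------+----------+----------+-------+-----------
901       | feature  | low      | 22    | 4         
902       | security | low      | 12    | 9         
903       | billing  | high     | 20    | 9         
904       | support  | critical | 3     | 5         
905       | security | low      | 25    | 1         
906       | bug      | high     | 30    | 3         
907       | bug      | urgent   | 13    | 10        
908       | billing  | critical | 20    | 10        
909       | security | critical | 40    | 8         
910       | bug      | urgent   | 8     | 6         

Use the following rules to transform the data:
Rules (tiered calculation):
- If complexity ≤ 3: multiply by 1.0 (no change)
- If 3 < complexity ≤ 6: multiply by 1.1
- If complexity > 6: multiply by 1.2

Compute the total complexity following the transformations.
75.7

Step 1: Tier 1 (complexity ≤ 3): 2 records, sum = 4 × 1.0 = 4.0
Step 2: Tier 2 (3 < complexity ≤ 6): 3 records, sum = 15 × 1.1 = 16.5
Step 3: Tier 3 (complexity > 6): 5 records, sum = 46 × 1.2 = 55.2
Step 4: Final sum = 4.0 + 16.5 + 55.2 = 75.7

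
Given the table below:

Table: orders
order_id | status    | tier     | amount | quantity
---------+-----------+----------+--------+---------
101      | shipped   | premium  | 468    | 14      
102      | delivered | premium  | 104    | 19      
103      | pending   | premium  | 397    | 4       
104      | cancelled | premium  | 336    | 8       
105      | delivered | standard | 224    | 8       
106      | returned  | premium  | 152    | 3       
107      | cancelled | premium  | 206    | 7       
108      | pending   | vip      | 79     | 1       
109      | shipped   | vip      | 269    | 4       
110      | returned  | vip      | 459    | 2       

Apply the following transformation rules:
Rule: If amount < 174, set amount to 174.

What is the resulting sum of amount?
2881

Step 1: 3 records have amount < 174
Step 2: These records originally summed to 335
Step 3: After setting to minimum: 3 × 174 = 522
Step 4: Unaffected records sum: 2359
Step 5: Final sum = 522 + 2359 = 2881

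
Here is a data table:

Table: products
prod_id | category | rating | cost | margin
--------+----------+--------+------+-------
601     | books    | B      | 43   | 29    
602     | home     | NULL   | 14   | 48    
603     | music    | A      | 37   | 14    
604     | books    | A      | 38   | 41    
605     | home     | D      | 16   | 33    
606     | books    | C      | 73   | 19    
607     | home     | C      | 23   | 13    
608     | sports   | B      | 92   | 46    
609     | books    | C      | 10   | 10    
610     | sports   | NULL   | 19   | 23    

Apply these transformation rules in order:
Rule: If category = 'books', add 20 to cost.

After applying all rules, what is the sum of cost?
445

Step 1: Count records where category = 'books': 4
Step 2: Total bonus added: 4 × 20 = 80
Step 3: Original sum of cost: 365
Step 4: Final sum = 365 + 80 = 445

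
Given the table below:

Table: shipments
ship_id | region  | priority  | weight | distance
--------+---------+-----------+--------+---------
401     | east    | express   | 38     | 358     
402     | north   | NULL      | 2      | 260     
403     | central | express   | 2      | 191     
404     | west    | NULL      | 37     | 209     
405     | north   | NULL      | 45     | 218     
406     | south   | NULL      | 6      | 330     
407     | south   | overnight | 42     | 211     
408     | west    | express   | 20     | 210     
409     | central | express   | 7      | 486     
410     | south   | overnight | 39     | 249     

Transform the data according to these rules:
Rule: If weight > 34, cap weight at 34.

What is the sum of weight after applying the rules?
207

Step 1: 5 records have weight > 34
Step 2: These records originally summed to 201
Step 3: After capping: 5 × 34 = 170
Step 4: Unaffected records sum: 37
Step 5: Final sum = 170 + 37 = 207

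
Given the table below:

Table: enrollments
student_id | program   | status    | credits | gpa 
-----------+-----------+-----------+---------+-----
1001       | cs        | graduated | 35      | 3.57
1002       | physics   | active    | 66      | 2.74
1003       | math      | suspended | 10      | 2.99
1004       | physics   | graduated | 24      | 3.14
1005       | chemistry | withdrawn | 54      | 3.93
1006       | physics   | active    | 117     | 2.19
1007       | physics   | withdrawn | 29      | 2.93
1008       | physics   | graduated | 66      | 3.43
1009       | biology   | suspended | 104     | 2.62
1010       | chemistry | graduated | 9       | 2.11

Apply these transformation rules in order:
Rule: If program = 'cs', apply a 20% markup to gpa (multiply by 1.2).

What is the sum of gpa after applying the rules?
30.36

Step 1: Records with program = 'cs' have total gpa = 3.57
Step 2: Apply multiplier: 3.57 × 1.2 = 4.28
Step 3: Other records total: 26.08
Step 4: Final sum = 4.28 + 26.08 = 30.36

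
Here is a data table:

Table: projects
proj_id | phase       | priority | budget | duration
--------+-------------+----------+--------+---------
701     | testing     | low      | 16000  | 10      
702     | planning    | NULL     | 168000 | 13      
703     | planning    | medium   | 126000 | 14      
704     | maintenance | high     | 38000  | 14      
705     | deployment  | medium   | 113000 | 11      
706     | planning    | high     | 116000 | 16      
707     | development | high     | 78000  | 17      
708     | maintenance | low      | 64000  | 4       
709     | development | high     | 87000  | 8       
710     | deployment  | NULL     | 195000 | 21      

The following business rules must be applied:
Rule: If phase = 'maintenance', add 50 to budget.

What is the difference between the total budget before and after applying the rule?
100

Step 1: Original sum of budget = 1001000
Step 2: 2 records have phase = 'maintenance'
Step 3: Each affected record changes by 50
Step 4: Total change = 2 × 50 = 100
Step 5: New sum = 1001000 + 100 = 1001100
Step 6: Difference = |1001100 - 1001000| = 100
        (Sum increased by 100)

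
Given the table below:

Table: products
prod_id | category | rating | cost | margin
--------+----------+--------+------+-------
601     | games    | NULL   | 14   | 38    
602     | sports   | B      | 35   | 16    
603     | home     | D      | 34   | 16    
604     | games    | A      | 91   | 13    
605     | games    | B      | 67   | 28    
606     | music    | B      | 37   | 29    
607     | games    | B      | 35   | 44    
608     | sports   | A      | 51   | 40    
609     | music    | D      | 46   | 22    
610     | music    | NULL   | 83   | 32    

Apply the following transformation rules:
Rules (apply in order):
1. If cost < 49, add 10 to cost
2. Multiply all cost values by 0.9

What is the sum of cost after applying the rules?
497.7

Step 1: Apply Rule 1 - Add 10 to records with cost < 49
  - 6 records affected: 201 + (6 × 10) = 261
  - Unaffected records: 292
  - Sum after Rule 1: 553
Step 2: Apply Rule 2 - Multiply all by 0.9
  - 553 × 0.9 = 497.7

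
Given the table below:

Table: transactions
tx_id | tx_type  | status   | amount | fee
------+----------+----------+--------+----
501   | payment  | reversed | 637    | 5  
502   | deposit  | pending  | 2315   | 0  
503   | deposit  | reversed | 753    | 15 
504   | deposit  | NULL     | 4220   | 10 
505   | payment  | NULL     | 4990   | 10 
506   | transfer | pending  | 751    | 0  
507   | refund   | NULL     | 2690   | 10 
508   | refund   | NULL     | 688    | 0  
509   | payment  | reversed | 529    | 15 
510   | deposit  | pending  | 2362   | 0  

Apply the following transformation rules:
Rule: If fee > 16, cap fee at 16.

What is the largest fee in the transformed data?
15

Step 1: Original maximum fee = 15
Step 2: Check cap of 16 against maximum
Step 3: No records exceed the cap (max 15 <= cap 16), so no capping applies
Step 4: Maximum after transformation = 15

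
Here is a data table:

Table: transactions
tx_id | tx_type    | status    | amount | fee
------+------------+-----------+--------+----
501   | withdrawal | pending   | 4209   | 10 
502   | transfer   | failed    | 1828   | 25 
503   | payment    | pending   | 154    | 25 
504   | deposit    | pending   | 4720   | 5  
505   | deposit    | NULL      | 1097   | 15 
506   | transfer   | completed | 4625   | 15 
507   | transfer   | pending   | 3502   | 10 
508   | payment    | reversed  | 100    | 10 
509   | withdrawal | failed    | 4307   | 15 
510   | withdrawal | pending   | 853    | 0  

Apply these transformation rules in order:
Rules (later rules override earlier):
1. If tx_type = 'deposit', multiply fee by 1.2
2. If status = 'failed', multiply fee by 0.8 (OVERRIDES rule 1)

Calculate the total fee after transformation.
126.0

Step 1: Rule 2 takes priority for records with status = 'failed'
  - 2 records: 40 × 0.8 = 32.0
Step 2: Rule 1 applies to remaining records with tx_type = 'deposit'
  - 2 records: 20 × 1.2 = 24.0
Step 3: Other records unchanged: 70
Step 4: Final sum = 32.0 + 24.0 + 70 = 126.0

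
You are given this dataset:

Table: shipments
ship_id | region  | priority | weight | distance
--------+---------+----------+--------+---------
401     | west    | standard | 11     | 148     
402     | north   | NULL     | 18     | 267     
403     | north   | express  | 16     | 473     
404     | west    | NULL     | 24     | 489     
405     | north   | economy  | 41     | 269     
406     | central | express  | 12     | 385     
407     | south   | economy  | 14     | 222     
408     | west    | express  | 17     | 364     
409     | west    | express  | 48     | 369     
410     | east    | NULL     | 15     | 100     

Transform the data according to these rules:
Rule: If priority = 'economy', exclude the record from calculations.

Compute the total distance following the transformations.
2595

Step 1: Identify records where priority = 'economy'
Step 2: The excluded records sum to 491
Step 3: Original total distance = 3086
Step 4: Remaining total = 3086 - 491 = 2595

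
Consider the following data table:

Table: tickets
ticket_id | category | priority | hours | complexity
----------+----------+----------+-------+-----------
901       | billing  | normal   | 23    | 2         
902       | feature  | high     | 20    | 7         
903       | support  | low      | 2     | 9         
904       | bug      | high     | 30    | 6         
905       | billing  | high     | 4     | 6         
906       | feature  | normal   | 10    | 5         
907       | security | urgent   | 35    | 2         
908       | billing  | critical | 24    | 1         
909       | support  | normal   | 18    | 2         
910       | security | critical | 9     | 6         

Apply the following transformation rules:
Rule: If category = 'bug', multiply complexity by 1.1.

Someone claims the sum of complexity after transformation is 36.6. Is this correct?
No, the correct result is 46.6.

Step 1: Calculate the correct sum after transformation
Step 2: Apply multiplier 1.1 to records where category = 'bug'
Step 3: Correct result = 46.6
Step 4: Claimed result = 36.6
Step 5: 46.6 ≠ 36.6
Conclusion: The claimed result is incorrect. The correct answer is 46.6.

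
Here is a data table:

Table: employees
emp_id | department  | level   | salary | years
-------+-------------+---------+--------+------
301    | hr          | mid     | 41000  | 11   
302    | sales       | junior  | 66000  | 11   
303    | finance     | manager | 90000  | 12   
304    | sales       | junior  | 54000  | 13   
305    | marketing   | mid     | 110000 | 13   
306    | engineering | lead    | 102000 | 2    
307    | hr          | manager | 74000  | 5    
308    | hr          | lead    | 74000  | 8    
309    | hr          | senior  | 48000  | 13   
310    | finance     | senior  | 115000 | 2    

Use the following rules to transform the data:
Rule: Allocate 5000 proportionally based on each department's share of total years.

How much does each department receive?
engineering: 111.11, finance: 777.78, hr: 2055.56, marketing: 722.22, sales: 1333.33

Step 1: Calculate total years = 90
Step 2: Calculate each department's proportion:
  engineering: 2/90 = 2.22% → 111.11
  finance: 14/90 = 15.56% → 777.78
  hr: 37/90 = 41.11% → 2055.56
  marketing: 13/90 = 14.44% → 722.22
  sales: 24/90 = 26.67% → 1333.33
Step 3: Verify: sum of allocations ≈ 5000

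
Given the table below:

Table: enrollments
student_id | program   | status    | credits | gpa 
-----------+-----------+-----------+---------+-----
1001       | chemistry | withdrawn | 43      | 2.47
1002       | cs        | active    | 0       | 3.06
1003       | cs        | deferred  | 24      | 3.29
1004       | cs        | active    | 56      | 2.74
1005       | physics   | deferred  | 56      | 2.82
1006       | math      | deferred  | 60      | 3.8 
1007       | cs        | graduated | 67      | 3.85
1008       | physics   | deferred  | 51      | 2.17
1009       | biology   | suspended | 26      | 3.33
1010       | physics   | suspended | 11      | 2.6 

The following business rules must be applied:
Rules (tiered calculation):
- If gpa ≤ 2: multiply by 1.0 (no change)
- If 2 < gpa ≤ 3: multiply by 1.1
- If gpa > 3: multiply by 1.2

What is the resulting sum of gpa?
34.88

Step 1: Tier 1 (gpa ≤ 2): 0 records, sum = 0 × 1.0 = 0.0
Step 2: Tier 2 (2 < gpa ≤ 3): 5 records, sum = 12.8 × 1.1 = 14.08
Step 3: Tier 3 (gpa > 3): 5 records, sum = 17.33 × 1.2 = 20.8
Step 4: Final sum = 0.0 + 14.08 + 20.8 = 34.88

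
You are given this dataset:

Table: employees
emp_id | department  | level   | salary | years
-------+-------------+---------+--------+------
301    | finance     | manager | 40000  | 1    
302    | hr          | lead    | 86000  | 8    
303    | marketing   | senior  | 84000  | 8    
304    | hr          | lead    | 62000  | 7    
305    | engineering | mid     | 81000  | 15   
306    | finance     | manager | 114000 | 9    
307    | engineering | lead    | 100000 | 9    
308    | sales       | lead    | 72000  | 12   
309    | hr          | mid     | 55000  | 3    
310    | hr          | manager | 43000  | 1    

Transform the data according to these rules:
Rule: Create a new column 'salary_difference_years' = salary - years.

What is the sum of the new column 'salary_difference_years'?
736927

Step 1: For each record, compute salary - years
Example calculations:
  40000 - 1 = 39999
  86000 - 8 = 85992
  84000 - 8 = 83992
  ...
Step 2: Sum all derived values
Step 3: Total = 736927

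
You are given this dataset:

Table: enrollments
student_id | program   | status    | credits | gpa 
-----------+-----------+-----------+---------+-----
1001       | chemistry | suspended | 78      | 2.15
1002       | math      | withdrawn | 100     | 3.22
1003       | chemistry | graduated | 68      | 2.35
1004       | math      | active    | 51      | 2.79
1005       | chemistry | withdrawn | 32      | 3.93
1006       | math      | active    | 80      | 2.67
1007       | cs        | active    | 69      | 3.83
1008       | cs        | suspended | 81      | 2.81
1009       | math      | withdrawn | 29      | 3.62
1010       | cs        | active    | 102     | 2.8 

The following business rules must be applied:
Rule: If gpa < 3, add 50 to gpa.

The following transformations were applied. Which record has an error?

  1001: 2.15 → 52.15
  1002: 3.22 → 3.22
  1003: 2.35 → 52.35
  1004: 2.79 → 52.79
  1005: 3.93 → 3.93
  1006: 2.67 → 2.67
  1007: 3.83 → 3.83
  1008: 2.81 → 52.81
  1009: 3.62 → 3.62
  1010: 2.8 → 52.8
Record 1006 has an error. The correct transformed value should be 52.67, not 2.67.

Step 1: Check each record against the rule
Step 2: Record 1006 has gpa = 2.67
Step 3: Since 2.67 < 3, the bonus should have been applied
Step 4: Correct value = 52.67, but claimed value = 2.67
Conclusion: Record 1006 has the error.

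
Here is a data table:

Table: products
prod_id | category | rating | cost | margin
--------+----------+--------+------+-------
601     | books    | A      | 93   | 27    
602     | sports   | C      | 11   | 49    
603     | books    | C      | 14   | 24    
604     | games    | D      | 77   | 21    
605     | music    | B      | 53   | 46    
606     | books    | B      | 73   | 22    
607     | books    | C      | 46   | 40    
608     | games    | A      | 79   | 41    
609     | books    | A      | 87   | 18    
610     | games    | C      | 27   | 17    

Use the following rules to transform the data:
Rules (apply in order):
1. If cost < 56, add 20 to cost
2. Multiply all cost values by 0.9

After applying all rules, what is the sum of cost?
594.0

Step 1: Apply Rule 1 - Add 20 to records with cost < 56
  - 5 records affected: 151 + (5 × 20) = 251
  - Unaffected records: 409
  - Sum after Rule 1: 660
Step 2: Apply Rule 2 - Multiply all by 0.9
  - 660 × 0.9 = 594.0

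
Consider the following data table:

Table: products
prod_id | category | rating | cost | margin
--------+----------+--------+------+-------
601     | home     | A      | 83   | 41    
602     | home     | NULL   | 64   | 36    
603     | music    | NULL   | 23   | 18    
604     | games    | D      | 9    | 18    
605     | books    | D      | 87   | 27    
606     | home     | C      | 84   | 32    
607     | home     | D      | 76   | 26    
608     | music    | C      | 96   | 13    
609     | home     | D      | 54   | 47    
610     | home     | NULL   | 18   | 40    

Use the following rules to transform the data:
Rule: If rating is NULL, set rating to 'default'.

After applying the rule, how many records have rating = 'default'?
3

Step 1: Count records where rating IS NULL
Step 2: Found 3 records with NULL rating
Step 3: These records will have rating set to 'default'
Step 4: Records already having rating = 'default': 0
Step 5: Answer: 3 + 0 = 3 records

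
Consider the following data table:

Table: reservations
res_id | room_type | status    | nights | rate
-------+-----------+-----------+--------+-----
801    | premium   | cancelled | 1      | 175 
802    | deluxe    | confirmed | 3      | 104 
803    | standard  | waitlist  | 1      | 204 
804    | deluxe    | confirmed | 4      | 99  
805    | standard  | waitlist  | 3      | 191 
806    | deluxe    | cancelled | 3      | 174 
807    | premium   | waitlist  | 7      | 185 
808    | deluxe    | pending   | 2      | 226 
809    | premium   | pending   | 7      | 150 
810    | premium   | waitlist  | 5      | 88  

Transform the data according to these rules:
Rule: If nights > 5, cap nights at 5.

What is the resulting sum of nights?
32

Step 1: 2 records have nights > 5
Step 2: These records originally summed to 14
Step 3: After capping: 2 × 5 = 10
Step 4: Unaffected records sum: 22
Step 5: Final sum = 10 + 22 = 32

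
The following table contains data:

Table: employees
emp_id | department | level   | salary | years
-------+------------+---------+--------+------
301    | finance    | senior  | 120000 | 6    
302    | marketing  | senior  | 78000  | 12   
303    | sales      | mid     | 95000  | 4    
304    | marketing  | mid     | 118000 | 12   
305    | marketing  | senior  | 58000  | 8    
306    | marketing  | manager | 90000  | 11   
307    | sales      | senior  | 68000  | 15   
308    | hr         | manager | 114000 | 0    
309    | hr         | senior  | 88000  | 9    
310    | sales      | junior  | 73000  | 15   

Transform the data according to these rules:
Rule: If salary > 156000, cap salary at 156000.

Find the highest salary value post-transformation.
120000

Step 1: Original maximum salary = 120000
Step 2: Check cap of 156000 against maximum
Step 3: No records exceed the cap (max 120000 <= cap 156000), so no capping applies
Step 4: Maximum after transformation = 120000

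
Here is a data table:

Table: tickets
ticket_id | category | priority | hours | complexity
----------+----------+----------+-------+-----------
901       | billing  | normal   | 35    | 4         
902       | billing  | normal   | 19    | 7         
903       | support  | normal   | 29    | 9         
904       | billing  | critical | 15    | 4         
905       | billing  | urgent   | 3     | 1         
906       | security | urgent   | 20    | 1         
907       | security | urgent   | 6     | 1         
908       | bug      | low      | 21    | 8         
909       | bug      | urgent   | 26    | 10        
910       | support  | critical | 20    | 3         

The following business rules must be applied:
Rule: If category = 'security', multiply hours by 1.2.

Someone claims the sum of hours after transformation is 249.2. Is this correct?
No, the correct result is 199.2.

Step 1: Calculate the correct sum after transformation
Step 2: Apply multiplier 1.2 to records where category = 'security'
Step 3: Correct result = 199.2
Step 4: Claimed result = 249.2
Step 5: 199.2 ≠ 249.2
Conclusion: The claimed result is incorrect. The correct answer is 199.2.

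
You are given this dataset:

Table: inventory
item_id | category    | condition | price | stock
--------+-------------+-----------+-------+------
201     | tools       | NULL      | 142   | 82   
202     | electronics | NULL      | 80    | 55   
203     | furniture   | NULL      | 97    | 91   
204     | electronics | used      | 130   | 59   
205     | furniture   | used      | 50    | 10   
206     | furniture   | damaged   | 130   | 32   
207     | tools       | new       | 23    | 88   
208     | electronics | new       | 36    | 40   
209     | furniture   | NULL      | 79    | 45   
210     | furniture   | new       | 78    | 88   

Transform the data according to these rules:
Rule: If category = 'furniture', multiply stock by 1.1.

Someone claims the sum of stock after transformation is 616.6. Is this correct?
Yes, the result is correct.

Step 1: Calculate the correct sum after transformation
Step 2: Apply multiplier 1.1 to records where category = 'furniture'
Step 3: Correct result = 616.6
Step 4: Claimed result = 616.6
Step 5: 616.6 = 616.6 ✓
Conclusion: The claimed result is correct.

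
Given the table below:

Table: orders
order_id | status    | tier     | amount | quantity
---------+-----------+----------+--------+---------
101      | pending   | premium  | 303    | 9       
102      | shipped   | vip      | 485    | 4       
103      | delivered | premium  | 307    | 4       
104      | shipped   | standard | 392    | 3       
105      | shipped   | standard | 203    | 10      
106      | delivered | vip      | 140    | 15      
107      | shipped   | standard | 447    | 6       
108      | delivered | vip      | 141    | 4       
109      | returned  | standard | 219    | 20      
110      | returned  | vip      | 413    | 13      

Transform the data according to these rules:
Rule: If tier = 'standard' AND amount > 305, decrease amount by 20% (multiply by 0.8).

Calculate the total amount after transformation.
2882.2

Step 1: Find records where tier = 'standard' AND amount > 305
Step 2: 2 records match, summing to 839
Step 3: After multiplier: 839 × 0.8 = 671.2
Step 4: Unaffected records sum: 2211
Step 5: Final sum = 671.2 + 2211 = 2882.2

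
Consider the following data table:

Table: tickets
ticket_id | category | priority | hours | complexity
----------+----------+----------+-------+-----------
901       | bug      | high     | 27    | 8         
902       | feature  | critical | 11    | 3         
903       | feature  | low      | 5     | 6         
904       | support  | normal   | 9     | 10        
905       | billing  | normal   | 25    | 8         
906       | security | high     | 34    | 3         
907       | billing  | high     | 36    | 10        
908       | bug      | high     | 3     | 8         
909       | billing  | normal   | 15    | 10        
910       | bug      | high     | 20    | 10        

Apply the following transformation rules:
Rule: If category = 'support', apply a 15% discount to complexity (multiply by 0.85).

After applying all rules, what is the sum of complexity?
74.5

Step 1: Records with category = 'support' have total complexity = 10
Step 2: Apply multiplier: 10 × 0.85 = 8.5
Step 3: Other records total: 66
Step 4: Final sum = 8.5 + 66 = 74.5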